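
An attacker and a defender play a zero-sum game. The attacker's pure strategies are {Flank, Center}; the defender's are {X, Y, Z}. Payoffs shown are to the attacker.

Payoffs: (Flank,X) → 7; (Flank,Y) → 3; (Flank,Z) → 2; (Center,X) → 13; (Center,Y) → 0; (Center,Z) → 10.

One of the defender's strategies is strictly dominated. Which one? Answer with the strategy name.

X

Y holds the attacker's payoff strictly below X in every row: 3 < 7, 0 < 13.
So X is strictly dominated for the defender.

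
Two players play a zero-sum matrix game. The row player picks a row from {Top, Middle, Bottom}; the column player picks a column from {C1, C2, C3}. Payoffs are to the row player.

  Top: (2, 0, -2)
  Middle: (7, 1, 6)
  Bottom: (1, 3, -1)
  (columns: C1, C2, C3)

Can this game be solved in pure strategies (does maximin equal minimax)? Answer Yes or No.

No

Row minima: Top → -2, Middle → 1, Bottom → -1; maximin = 1.
Column maxima: C1 → 7, C2 → 3, C3 → 6; minimax = 3.
1 ≠ 3, so no pure-strategy equilibrium exists.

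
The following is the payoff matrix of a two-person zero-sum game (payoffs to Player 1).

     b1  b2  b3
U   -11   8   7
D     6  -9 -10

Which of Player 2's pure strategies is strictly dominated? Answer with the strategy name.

b3 holds Player 1's payoff strictly below b2 in every row: 7 < 8, -10 < -9.
So b2 is strictly dominated for Player 2.

b2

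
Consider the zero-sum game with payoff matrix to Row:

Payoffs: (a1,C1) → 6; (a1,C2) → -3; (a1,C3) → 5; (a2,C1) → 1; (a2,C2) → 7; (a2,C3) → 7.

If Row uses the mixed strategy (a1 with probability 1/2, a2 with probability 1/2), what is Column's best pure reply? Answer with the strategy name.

C2

If Column plays C1, Row's expected payoff is (1/2)·6 + (1/2)·1 = 7/2.
If Column plays C2, Row's expected payoff is (1/2)·(-3) + (1/2)·7 = 2.
If Column plays C3, Row's expected payoff is (1/2)·5 + (1/2)·7 = 6.
Column minimizes Row's payoff; the smallest is 2, so the best response is C2.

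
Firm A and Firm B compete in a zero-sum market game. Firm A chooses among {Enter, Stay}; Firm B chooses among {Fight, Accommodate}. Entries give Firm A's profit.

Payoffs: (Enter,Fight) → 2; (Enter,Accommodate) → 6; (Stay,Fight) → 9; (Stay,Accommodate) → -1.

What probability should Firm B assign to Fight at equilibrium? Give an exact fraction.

1/2

Row minima: Enter → 2, Stay → -1; maximin = 2.
Column maxima: Fight → 9, Accommodate → 6; minimax = 6.
2 ≠ 6, so there is no saddle point; optimal play is mixed.
Let Firm A play Enter with probability p. Expected payoff against Fight: 2p + 9(1−p) = −7p + 9; against Accommodate: 6p + (-1)(1−p) = 7p − 1.
Setting these equal: −7p + 9 = 7p − 1 ⇒ −14p = -10 ⇒ p = 5/7, and the value is (-7)·(5/7) + 9 = 4.
For Firm B: with q = P(Fight), equating Enter's and Stay's payoffs gives −4q + 6 = 10q − 1 ⇒ q = 1/2.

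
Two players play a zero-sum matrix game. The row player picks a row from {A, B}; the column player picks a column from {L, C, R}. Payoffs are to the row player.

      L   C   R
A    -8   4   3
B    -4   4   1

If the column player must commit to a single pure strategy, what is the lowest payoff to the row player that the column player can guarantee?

-4

Column maxima: L → -4, C → 4, R → 3.
The smallest of these is -4.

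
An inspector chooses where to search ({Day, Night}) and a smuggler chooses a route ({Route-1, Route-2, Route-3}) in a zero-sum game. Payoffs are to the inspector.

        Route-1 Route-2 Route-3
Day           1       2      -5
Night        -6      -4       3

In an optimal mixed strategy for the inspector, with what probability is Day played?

3/5

Row minima: Day → -5, Night → -6; maximin = -5.
Column maxima: Route-1 → 1, Route-2 → 2, Route-3 → 3; minimax = 1.
-5 ≠ 1, so there is no saddle point; optimal play is mixed.
Route-2 is strictly dominated by Route-1 (it gives the inspector strictly more in every row), so the smuggler never plays it.
On the remaining 2×2 (Day, Night vs Route-1, Route-3):
Let the inspector play Day with probability p. Expected payoff against Route-1: 1p + (-6)(1−p) = 7p − 6; against Route-3: (-5)p + 3(1−p) = −8p + 3.
Setting these equal: 7p − 6 = −8p + 3 ⇒ 15p = 9 ⇒ p = 3/5, and the value is (7)·(3/5) − 6 = -9/5.
For the smuggler: with q = P(Route-1), equating Day's and Night's payoffs gives 6q − 5 = −9q + 3 ⇒ q = 8/15.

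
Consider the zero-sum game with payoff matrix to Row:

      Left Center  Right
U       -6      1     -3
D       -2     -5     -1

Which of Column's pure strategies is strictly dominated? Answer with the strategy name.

Right

Left holds Row's payoff strictly below Right in every row: -6 < -3, -2 < -1.
So Right is strictly dominated for Column.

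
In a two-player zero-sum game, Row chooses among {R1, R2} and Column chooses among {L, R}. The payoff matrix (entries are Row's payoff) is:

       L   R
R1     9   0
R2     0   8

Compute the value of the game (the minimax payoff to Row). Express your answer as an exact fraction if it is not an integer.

72/17

Row minima: R1 → 0, R2 → 0; maximin = 0.
Column maxima: L → 9, R → 8; minimax = 8.
0 ≠ 8, so there is no saddle point; optimal play is mixed.
Let Row play R1 with probability p. Expected payoff against L: 9p + 0(1−p) = 9p; against R: 0p + 8(1−p) = −8p + 8.
Setting these equal: 9p = −8p + 8 ⇒ 17p = 8 ⇒ p = 8/17, and the value is (9)·(8/17) = 72/17.
For Column: with q = P(L), equating R1's and R2's payoffs gives 9q = −8q + 8 ⇒ q = 8/17.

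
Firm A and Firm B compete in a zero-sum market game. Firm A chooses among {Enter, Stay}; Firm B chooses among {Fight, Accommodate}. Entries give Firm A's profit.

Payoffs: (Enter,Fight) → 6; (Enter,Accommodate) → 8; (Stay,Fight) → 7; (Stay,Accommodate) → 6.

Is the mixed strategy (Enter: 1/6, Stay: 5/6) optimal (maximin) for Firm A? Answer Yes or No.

Against Fight this mix gives (1/6)·6 + (5/6)·7 = 41/6.
Against Accommodate this mix gives (1/6)·8 + (5/6)·6 = 19/3.
Firm B will play Accommodate, holding Firm A to 19/3. Shifting weight toward the row that does better against Accommodate would raise this floor (the equalizing mix achieves 20/3 against both Accommodate and Fight), so the proposed strategy is not optimal.

No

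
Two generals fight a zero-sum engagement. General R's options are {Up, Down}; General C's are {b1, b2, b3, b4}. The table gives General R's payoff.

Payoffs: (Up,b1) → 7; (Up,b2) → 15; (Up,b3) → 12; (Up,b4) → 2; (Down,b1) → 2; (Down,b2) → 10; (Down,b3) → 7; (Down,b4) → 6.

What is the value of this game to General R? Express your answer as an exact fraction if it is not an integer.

Row minima: Up → 2, Down → 2; maximin = 2.
Column maxima: b1 → 7, b2 → 15, b3 → 12, b4 → 6; minimax = 6.
2 ≠ 6, so there is no saddle point; optimal play is mixed.
b2 is strictly dominated by b1 (it gives General R strictly more in every row), so General C never plays it.
b3 is strictly dominated by b1 (it gives General R strictly more in every row), so General C never plays it.
On the remaining 2×2 (Up, Down vs b1, b4):
Let General R play Up with probability p. Expected payoff against b1: 7p + 2(1−p) = 5p + 2; against b4: 2p + 6(1−p) = −4p + 6.
Setting these equal: 5p + 2 = −4p + 6 ⇒ 9p = 4 ⇒ p = 4/9, and the value is (5)·(4/9) + 2 = 38/9.
For General C: with q = P(b1), equating Up's and Down's payoffs gives 5q + 2 = −4q + 6 ⇒ q = 4/9.

38/9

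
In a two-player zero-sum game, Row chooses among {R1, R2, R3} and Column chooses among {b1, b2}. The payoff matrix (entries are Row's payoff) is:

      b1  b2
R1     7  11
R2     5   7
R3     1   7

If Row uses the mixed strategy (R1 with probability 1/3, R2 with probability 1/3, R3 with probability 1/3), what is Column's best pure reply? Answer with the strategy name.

If Column plays b1, Row's expected payoff is (1/3)·7 + (1/3)·5 + (1/3)·1 = 13/3.
If Column plays b2, Row's expected payoff is (1/3)·11 + (1/3)·7 + (1/3)·7 = 25/3.
Column minimizes Row's payoff; the smallest is 13/3, so the best response is b1.

b1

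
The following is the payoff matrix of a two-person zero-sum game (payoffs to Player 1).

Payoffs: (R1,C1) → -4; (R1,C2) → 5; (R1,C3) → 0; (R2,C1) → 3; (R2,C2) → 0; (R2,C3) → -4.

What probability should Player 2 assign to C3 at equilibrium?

Row minima: R1 → -4, R2 → -4; maximin = -4.
Column maxima: C1 → 3, C2 → 5, C3 → 0; minimax = 0.
-4 ≠ 0, so there is no saddle point; optimal play is mixed.
C2 is strictly dominated by C3 (it gives Player 1 strictly more in every row), so Player 2 never plays it.
On the remaining 2×2 (R1, R2 vs C1, C3):
Let Player 1 play R1 with probability p. Expected payoff against C1: (-4)p + 3(1−p) = −7p + 3; against C3: 0p + (-4)(1−p) = 4p − 4.
Setting these equal: −7p + 3 = 4p − 4 ⇒ −11p = -7 ⇒ p = 7/11, and the value is (-7)·(7/11) + 3 = -16/11.
For Player 2: with q = P(C1), equating R1's and R2's payoffs gives −4q = 7q − 4 ⇒ q = 4/11.

7/11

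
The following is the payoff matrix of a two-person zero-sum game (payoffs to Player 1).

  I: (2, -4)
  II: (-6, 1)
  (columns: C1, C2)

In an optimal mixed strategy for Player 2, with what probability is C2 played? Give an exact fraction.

8/13

Row minima: I → -4, II → -6; maximin = -4.
Column maxima: C1 → 2, C2 → 1; minimax = 1.
-4 ≠ 1, so there is no saddle point; optimal play is mixed.
Let Player 1 play I with probability p. Expected payoff against C1: 2p + (-6)(1−p) = 8p − 6; against C2: (-4)p + 1(1−p) = −5p + 1.
Setting these equal: 8p − 6 = −5p + 1 ⇒ 13p = 7 ⇒ p = 7/13, and the value is (8)·(7/13) − 6 = -22/13.
For Player 2: with q = P(C1), equating I's and II's payoffs gives 6q − 4 = −7q + 1 ⇒ q = 5/13.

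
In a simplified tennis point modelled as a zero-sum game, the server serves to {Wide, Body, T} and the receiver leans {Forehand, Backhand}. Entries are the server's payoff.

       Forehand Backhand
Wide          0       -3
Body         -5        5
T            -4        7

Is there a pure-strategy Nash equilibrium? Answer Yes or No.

No

Row minima: Wide → -3, Body → -5, T → -4; maximin = -3.
Column maxima: Forehand → 0, Backhand → 7; minimax = 0.
-3 ≠ 0, so no pure-strategy equilibrium exists.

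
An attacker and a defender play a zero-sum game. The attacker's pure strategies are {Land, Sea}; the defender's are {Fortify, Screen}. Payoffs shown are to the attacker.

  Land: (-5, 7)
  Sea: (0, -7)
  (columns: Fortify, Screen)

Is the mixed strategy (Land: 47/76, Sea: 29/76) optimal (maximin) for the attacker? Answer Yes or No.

No

Against Fortify this mix gives (47/76)·(-5) + (29/76)·0 = -235/76.
Against Screen this mix gives (47/76)·7 + (29/76)·(-7) = 63/38.
The defender will play Fortify, holding the attacker to -235/76. Shifting weight toward the row that does better against Fortify would raise this floor (the equalizing mix achieves -35/19 against both Fortify and Screen), so the proposed strategy is not optimal.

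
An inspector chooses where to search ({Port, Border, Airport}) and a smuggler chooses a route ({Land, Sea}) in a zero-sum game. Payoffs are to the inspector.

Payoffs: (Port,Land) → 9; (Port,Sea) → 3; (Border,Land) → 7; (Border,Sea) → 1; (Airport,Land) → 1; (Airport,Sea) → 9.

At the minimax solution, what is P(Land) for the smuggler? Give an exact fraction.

3/7

Row minima: Port → 3, Border → 1, Airport → 1; maximin = 3.
Column maxima: Land → 9, Sea → 9; minimax = 9.
3 ≠ 9, so there is no saddle point; optimal play is mixed.
Border is strictly dominated by Port, so the inspector never plays it.
On the remaining 2×2 (Port, Airport vs Land, Sea):
Let the inspector play Port with probability p. Expected payoff against Land: 9p + 1(1−p) = 8p + 1; against Sea: 3p + 9(1−p) = −6p + 9.
Setting these equal: 8p + 1 = −6p + 9 ⇒ 14p = 8 ⇒ p = 4/7, and the value is (8)·(4/7) + 1 = 39/7.
For the smuggler: with q = P(Land), equating Port's and Airport's payoffs gives 6q + 3 = −8q + 9 ⇒ q = 3/7.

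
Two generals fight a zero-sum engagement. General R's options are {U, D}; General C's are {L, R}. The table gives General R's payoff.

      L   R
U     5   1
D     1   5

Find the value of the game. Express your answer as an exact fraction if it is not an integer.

Row minima: U → 1, D → 1; maximin = 1.
Column maxima: L → 5, R → 5; minimax = 5.
1 ≠ 5, so there is no saddle point; optimal play is mixed.
Let General R play U with probability p. Expected payoff against L: 5p + 1(1−p) = 4p + 1; against R: 1p + 5(1−p) = −4p + 5.
Setting these equal: 4p + 1 = −4p + 5 ⇒ 8p = 4 ⇒ p = 1/2, and the value is (4)·(1/2) + 1 = 3.
For General C: with q = P(L), equating U's and D's payoffs gives 4q + 1 = −4q + 5 ⇒ q = 1/2.

3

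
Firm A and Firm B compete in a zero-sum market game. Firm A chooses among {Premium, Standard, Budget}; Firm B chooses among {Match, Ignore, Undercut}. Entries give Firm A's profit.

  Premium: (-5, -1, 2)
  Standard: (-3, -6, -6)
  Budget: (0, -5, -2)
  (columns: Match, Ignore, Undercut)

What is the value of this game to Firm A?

-25/9

Row minima: Premium → -5, Standard → -6, Budget → -5; maximin = -5.
Column maxima: Match → 0, Ignore → -1, Undercut → 2; minimax = -1.
-5 ≠ -1, so there is no saddle point; optimal play is mixed.
Standard is strictly dominated by Budget, so Firm A never plays it.
With Standard eliminated, Undercut is strictly dominated by Ignore (it gives Firm A strictly more in every remaining row), so Firm B never plays it.
On the remaining 2×2 (Premium, Budget vs Match, Ignore):
Let Firm A play Premium with probability p. Expected payoff against Match: (-5)p + 0(1−p) = −5p; against Ignore: (-1)p + (-5)(1−p) = 4p − 5.
Setting these equal: −5p = 4p − 5 ⇒ −9p = -5 ⇒ p = 5/9, and the value is (-5)·(5/9) = -25/9.
For Firm B: with q = P(Match), equating Premium's and Budget's payoffs gives −4q − 1 = 5q − 5 ⇒ q = 4/9.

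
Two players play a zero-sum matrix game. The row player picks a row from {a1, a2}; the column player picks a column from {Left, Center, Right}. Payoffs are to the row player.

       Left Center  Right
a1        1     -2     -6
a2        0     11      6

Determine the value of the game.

6/13

Row minima: a1 → -6, a2 → 0; maximin = 0.
Column maxima: Left → 1, Center → 11, Right → 6; minimax = 1.
0 ≠ 1, so there is no saddle point; optimal play is mixed.
Center is strictly dominated by Right (it gives the row player strictly more in every row), so the column player never plays it.
On the remaining 2×2 (a1, a2 vs Left, Right):
Let the row player play a1 with probability p. Expected payoff against Left: 1p + 0(1−p) = p; against Right: (-6)p + 6(1−p) = −12p + 6.
Setting these equal: p = −12p + 6 ⇒ 13p = 6 ⇒ p = 6/13, and the value is (1)·(6/13) = 6/13.
For the column player: with q = P(Left), equating a1's and a2's payoffs gives 7q − 6 = −6q + 6 ⇒ q = 12/13.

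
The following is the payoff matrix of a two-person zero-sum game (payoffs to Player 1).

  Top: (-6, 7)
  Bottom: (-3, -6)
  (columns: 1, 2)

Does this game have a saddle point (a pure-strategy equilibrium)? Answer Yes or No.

Row minima: Top → -6, Bottom → -6; maximin = -6.
Column maxima: 1 → -3, 2 → 7; minimax = -3.
-6 ≠ -3, so no pure-strategy equilibrium exists.

No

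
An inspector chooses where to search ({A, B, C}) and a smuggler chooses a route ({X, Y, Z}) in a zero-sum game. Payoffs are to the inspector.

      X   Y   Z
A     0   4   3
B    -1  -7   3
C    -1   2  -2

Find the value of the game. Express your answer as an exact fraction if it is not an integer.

Row minima: A → 0, B → -7, C → -2; maximin = 0.
Column maxima: X → 0, Y → 4, Z → 3; minimax = 0.
Since maximin = minimax = 0, there is a saddle point and the value is 0.

0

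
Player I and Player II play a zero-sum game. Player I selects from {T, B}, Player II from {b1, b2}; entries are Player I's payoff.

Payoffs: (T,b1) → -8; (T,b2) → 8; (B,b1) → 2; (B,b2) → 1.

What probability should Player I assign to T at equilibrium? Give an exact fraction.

Row minima: T → -8, B → 1; maximin = 1.
Column maxima: b1 → 2, b2 → 8; minimax = 2.
1 ≠ 2, so there is no saddle point; optimal play is mixed.
Let Player I play T with probability p. Expected payoff against b1: (-8)p + 2(1−p) = −10p + 2; against b2: 8p + 1(1−p) = 7p + 1.
Setting these equal: −10p + 2 = 7p + 1 ⇒ −17p = -1 ⇒ p = 1/17, and the value is (-10)·(1/17) + 2 = 24/17.
For Player II: with q = P(b1), equating T's and B's payoffs gives −16q + 8 = q + 1 ⇒ q = 7/17.

1/17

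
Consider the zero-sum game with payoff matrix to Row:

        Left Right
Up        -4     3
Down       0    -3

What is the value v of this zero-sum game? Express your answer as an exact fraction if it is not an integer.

-6/5

Row minima: Up → -4, Down → -3; maximin = -3.
Column maxima: Left → 0, Right → 3; minimax = 0.
-3 ≠ 0, so there is no saddle point; optimal play is mixed.
Let Row play Up with probability p. Expected payoff against Left: (-4)p + 0(1−p) = −4p; against Right: 3p + (-3)(1−p) = 6p − 3.
Setting these equal: −4p = 6p − 3 ⇒ −10p = -3 ⇒ p = 3/10, and the value is (-4)·(3/10) = -6/5.
For Column: with q = P(Left), equating Up's and Down's payoffs gives −7q + 3 = 3q − 3 ⇒ q = 3/5.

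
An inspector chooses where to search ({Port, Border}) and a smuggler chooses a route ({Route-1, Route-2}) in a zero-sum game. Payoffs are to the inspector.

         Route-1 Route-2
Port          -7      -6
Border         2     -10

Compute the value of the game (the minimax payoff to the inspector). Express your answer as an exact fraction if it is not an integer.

-82/13

Row minima: Port → -7, Border → -10; maximin = -7.
Column maxima: Route-1 → 2, Route-2 → -6; minimax = -6.
-7 ≠ -6, so there is no saddle point; optimal play is mixed.
Let the inspector play Port with probability p. Expected payoff against Route-1: (-7)p + 2(1−p) = −9p + 2; against Route-2: (-6)p + (-10)(1−p) = 4p − 10.
Setting these equal: −9p + 2 = 4p − 10 ⇒ −13p = -12 ⇒ p = 12/13, and the value is (-9)·(12/13) + 2 = -82/13.
For the smuggler: with q = P(Route-1), equating Port's and Border's payoffs gives −q − 6 = 12q − 10 ⇒ q = 4/13.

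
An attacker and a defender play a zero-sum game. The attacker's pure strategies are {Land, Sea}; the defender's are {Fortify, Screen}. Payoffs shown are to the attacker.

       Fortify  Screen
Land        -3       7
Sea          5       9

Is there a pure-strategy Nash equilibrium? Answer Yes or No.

Row minima: Land → -3, Sea → 5; maximin = 5.
Column maxima: Fortify → 5, Screen → 9; minimax = 5.
maximin = minimax = 5, so a saddle point exists.

Yes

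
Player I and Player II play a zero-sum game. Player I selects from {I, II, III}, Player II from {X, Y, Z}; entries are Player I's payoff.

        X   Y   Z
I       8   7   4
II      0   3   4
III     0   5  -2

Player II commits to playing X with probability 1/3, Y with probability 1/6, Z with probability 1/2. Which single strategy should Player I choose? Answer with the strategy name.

Expected payoff of I: (1/3)·8 + (1/6)·7 + (1/2)·4 = 35/6.
Expected payoff of II: (1/3)·0 + (1/6)·3 + (1/2)·4 = 5/2.
Expected payoff of III: (1/3)·0 + (1/6)·5 + (1/2)·(-2) = -1/6.
The largest is 35/6, so Player I's best response is I.

I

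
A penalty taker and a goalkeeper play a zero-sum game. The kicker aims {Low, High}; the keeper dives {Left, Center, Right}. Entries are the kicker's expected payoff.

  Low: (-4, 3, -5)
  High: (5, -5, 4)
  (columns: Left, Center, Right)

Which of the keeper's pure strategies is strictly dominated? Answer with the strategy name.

Left

Right holds the kicker's payoff strictly below Left in every row: -5 < -4, 4 < 5.
So Left is strictly dominated for the keeper.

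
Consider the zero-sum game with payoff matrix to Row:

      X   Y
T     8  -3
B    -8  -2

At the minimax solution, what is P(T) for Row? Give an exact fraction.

6/17

Row minima: T → -3, B → -8; maximin = -3.
Column maxima: X → 8, Y → -2; minimax = -2.
-3 ≠ -2, so there is no saddle point; optimal play is mixed.
Let Row play T with probability p. Expected payoff against X: 8p + (-8)(1−p) = 16p − 8; against Y: (-3)p + (-2)(1−p) = −p − 2.
Setting these equal: 16p − 8 = −p − 2 ⇒ 17p = 6 ⇒ p = 6/17, and the value is (16)·(6/17) − 8 = -40/17.
For Column: with q = P(X), equating T's and B's payoffs gives 11q − 3 = −6q − 2 ⇒ q = 1/17.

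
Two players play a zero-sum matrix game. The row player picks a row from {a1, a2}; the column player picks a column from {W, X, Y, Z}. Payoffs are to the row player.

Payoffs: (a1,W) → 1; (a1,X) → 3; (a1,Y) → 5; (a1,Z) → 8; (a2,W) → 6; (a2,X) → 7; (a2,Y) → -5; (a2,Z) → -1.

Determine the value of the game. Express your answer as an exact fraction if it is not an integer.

7/3

Row minima: a1 → 1, a2 → -5; maximin = 1.
Column maxima: W → 6, X → 7, Y → 5, Z → 8; minimax = 5.
1 ≠ 5, so there is no saddle point; optimal play is mixed.
X is strictly dominated by W (it gives the row player strictly more in every row), so the column player never plays it.
Z is strictly dominated by Y (it gives the row player strictly more in every row), so the column player never plays it.
On the remaining 2×2 (a1, a2 vs W, Y):
Let the row player play a1 with probability p. Expected payoff against W: 1p + 6(1−p) = −5p + 6; against Y: 5p + (-5)(1−p) = 10p − 5.
Setting these equal: −5p + 6 = 10p − 5 ⇒ −15p = -11 ⇒ p = 11/15, and the value is (-5)·(11/15) + 6 = 7/3.
For the column player: with q = P(W), equating a1's and a2's payoffs gives −4q + 5 = 11q − 5 ⇒ q = 2/3.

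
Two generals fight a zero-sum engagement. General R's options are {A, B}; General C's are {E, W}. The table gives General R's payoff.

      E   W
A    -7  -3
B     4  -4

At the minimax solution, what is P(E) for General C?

Row minima: A → -7, B → -4; maximin = -4.
Column maxima: E → 4, W → -3; minimax = -3.
-4 ≠ -3, so there is no saddle point; optimal play is mixed.
Let General R play A with probability p. Expected payoff against E: (-7)p + 4(1−p) = −11p + 4; against W: (-3)p + (-4)(1−p) = p − 4.
Setting these equal: −11p + 4 = p − 4 ⇒ −12p = -8 ⇒ p = 2/3, and the value is (-11)·(2/3) + 4 = -10/3.
For General C: with q = P(E), equating A's and B's payoffs gives −4q − 3 = 8q − 4 ⇒ q = 1/12.

1/12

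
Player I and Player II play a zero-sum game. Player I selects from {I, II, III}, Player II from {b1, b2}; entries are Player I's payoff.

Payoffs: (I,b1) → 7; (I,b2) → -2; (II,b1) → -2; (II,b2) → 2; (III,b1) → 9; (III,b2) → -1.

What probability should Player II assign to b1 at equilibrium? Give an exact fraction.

3/14

Row minima: I → -2, II → -2, III → -1; maximin = -1.
Column maxima: b1 → 9, b2 → 2; minimax = 2.
-1 ≠ 2, so there is no saddle point; optimal play is mixed.
I is strictly dominated by III, so Player I never plays it.
On the remaining 2×2 (II, III vs b1, b2):
Let Player I play II with probability p. Expected payoff against b1: (-2)p + 9(1−p) = −11p + 9; against b2: 2p + (-1)(1−p) = 3p − 1.
Setting these equal: −11p + 9 = 3p − 1 ⇒ −14p = -10 ⇒ p = 5/7, and the value is (-11)·(5/7) + 9 = 8/7.
For Player II: with q = P(b1), equating II's and III's payoffs gives −4q + 2 = 10q − 1 ⇒ q = 3/14.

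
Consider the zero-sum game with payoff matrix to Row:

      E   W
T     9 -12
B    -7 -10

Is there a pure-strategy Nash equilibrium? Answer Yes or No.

Row minima: T → -12, B → -10; maximin = -10.
Column maxima: E → 9, W → -10; minimax = -10.
maximin = minimax = -10, so a saddle point exists.

Yes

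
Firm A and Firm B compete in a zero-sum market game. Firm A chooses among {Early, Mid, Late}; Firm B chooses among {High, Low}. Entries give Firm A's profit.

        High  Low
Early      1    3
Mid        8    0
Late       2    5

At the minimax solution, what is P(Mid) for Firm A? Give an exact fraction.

3/11

Row minima: Early → 1, Mid → 0, Late → 2; maximin = 2.
Column maxima: High → 8, Low → 5; minimax = 5.
2 ≠ 5, so there is no saddle point; optimal play is mixed.
Early is strictly dominated by Late, so Firm A never plays it.
On the remaining 2×2 (Mid, Late vs High, Low):
Let Firm A play Mid with probability p. Expected payoff against High: 8p + 2(1−p) = 6p + 2; against Low: 0p + 5(1−p) = −5p + 5.
Setting these equal: 6p + 2 = −5p + 5 ⇒ 11p = 3 ⇒ p = 3/11, and the value is (6)·(3/11) + 2 = 40/11.
For Firm B: with q = P(High), equating Mid's and Late's payoffs gives 8q = −3q + 5 ⇒ q = 5/11.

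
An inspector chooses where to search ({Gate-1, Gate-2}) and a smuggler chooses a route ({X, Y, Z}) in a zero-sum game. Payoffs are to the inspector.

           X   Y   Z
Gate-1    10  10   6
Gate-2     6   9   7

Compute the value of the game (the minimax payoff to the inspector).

Row minima: Gate-1 → 6, Gate-2 → 6; maximin = 6.
Column maxima: X → 10, Y → 10, Z → 7; minimax = 7.
6 ≠ 7, so there is no saddle point; optimal play is mixed.
Y is strictly dominated by Z (it gives the inspector strictly more in every row), so the smuggler never plays it.
On the remaining 2×2 (Gate-1, Gate-2 vs X, Z):
Let the inspector play Gate-1 with probability p. Expected payoff against X: 10p + 6(1−p) = 4p + 6; against Z: 6p + 7(1−p) = −p + 7.
Setting these equal: 4p + 6 = −p + 7 ⇒ 5p = 1 ⇒ p = 1/5, and the value is (4)·(1/5) + 6 = 34/5.
For the smuggler: with q = P(X), equating Gate-1's and Gate-2's payoffs gives 4q + 6 = −q + 7 ⇒ q = 1/5.

34/5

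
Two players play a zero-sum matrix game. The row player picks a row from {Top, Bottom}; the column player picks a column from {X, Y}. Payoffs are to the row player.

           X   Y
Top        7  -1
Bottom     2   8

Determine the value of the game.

Row minima: Top → -1, Bottom → 2; maximin = 2.
Column maxima: X → 7, Y → 8; minimax = 7.
2 ≠ 7, so there is no saddle point; optimal play is mixed.
Let the row player play Top with probability p. Expected payoff against X: 7p + 2(1−p) = 5p + 2; against Y: (-1)p + 8(1−p) = −9p + 8.
Setting these equal: 5p + 2 = −9p + 8 ⇒ 14p = 6 ⇒ p = 3/7, and the value is (5)·(3/7) + 2 = 29/7.
For the column player: with q = P(X), equating Top's and Bottom's payoffs gives 8q − 1 = −6q + 8 ⇒ q = 9/14.

29/7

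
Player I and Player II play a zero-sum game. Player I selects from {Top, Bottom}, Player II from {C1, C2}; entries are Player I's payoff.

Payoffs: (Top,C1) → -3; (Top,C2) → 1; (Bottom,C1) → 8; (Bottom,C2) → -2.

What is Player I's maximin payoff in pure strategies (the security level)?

Row minima: Top → -3, Bottom → -2.
The best of these is -2.

-2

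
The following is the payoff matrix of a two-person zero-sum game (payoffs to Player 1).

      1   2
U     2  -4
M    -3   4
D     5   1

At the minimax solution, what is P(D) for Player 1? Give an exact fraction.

Row minima: U → -4, M → -3, D → 1; maximin = 1.
Column maxima: 1 → 5, 2 → 4; minimax = 4.
1 ≠ 4, so there is no saddle point; optimal play is mixed.
U is strictly dominated by D, so Player 1 never plays it.
On the remaining 2×2 (M, D vs 1, 2):
Let Player 1 play M with probability p. Expected payoff against 1: (-3)p + 5(1−p) = −8p + 5; against 2: 4p + 1(1−p) = 3p + 1.
Setting these equal: −8p + 5 = 3p + 1 ⇒ −11p = -4 ⇒ p = 4/11, and the value is (-8)·(4/11) + 5 = 23/11.
For Player 2: with q = P(1), equating M's and D's payoffs gives −7q + 4 = 4q + 1 ⇒ q = 3/11.

7/11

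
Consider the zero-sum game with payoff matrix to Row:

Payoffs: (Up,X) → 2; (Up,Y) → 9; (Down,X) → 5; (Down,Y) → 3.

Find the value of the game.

13/3

Row minima: Up → 2, Down → 3; maximin = 3.
Column maxima: X → 5, Y → 9; minimax = 5.
3 ≠ 5, so there is no saddle point; optimal play is mixed.
Let Row play Up with probability p. Expected payoff against X: 2p + 5(1−p) = −3p + 5; against Y: 9p + 3(1−p) = 6p + 3.
Setting these equal: −3p + 5 = 6p + 3 ⇒ −9p = -2 ⇒ p = 2/9, and the value is (-3)·(2/9) + 5 = 13/3.
For Column: with q = P(X), equating Up's and Down's payoffs gives −7q + 9 = 2q + 3 ⇒ q = 2/3.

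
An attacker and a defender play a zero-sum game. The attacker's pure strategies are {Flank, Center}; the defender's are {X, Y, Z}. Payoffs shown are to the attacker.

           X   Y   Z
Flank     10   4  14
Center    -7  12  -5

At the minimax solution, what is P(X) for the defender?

Row minima: Flank → 4, Center → -7; maximin = 4.
Column maxima: X → 10, Y → 12, Z → 14; minimax = 10.
4 ≠ 10, so there is no saddle point; optimal play is mixed.
Z is strictly dominated by X (it gives the attacker strictly more in every row), so the defender never plays it.
On the remaining 2×2 (Flank, Center vs X, Y):
Let the attacker play Flank with probability p. Expected payoff against X: 10p + (-7)(1−p) = 17p − 7; against Y: 4p + 12(1−p) = −8p + 12.
Setting these equal: 17p − 7 = −8p + 12 ⇒ 25p = 19 ⇒ p = 19/25, and the value is (17)·(19/25) − 7 = 148/25.
For the defender: with q = P(X), equating Flank's and Center's payoffs gives 6q + 4 = −19q + 12 ⇒ q = 8/25.

8/25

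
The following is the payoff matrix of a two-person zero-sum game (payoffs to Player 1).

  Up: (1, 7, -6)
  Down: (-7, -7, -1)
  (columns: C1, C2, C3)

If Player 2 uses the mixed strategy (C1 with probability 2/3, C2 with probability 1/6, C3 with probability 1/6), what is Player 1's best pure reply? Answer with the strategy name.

Up

Expected payoff of Up: (2/3)·1 + (1/6)·7 + (1/6)·(-6) = 5/6.
Expected payoff of Down: (2/3)·(-7) + (1/6)·(-7) + (1/6)·(-1) = -6.
The largest is 5/6, so Player 1's best response is Up.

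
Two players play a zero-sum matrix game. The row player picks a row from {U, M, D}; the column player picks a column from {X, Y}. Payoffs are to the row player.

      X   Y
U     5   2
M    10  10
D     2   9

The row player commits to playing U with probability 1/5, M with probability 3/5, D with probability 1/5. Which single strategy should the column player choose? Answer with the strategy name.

If the column player plays X, the row player's expected payoff is (1/5)·5 + (3/5)·10 + (1/5)·2 = 37/5.
If the column player plays Y, the row player's expected payoff is (1/5)·2 + (3/5)·10 + (1/5)·9 = 41/5.
The column player minimizes the row player's payoff; the smallest is 37/5, so the best response is X.

X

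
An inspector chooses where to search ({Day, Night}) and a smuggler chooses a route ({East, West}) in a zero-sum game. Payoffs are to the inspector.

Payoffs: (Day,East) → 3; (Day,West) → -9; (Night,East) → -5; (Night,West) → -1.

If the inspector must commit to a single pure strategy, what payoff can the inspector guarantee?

Row minima: Day → -9, Night → -5.
The best of these is -5.

-5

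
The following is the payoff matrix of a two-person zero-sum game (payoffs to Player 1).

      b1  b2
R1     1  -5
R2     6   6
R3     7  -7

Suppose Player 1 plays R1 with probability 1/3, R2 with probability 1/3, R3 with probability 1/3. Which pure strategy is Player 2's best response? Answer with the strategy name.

If Player 2 plays b1, Player 1's expected payoff is (1/3)·1 + (1/3)·6 + (1/3)·7 = 14/3.
If Player 2 plays b2, Player 1's expected payoff is (1/3)·(-5) + (1/3)·6 + (1/3)·(-7) = -2.
Player 2 minimizes Player 1's payoff; the smallest is -2, so the best response is b2.

b2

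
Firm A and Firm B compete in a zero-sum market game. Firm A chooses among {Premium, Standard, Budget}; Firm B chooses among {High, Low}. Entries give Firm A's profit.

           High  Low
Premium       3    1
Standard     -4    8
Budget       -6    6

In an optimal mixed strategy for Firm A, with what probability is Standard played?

1/7

Row minima: Premium → 1, Standard → -4, Budget → -6; maximin = 1.
Column maxima: High → 3, Low → 8; minimax = 3.
1 ≠ 3, so there is no saddle point; optimal play is mixed.
Budget is strictly dominated by Standard, so Firm A never plays it.
On the remaining 2×2 (Premium, Standard vs High, Low):
Let Firm A play Premium with probability p. Expected payoff against High: 3p + (-4)(1−p) = 7p − 4; against Low: 1p + 8(1−p) = −7p + 8.
Setting these equal: 7p − 4 = −7p + 8 ⇒ 14p = 12 ⇒ p = 6/7, and the value is (7)·(6/7) − 4 = 2.
For Firm B: with q = P(High), equating Premium's and Standard's payoffs gives 2q + 1 = −12q + 8 ⇒ q = 1/2.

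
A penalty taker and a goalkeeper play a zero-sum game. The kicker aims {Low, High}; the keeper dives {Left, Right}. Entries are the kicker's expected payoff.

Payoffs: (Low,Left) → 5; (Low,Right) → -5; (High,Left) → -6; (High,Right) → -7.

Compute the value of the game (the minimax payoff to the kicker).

-5

Row minima: Low → -5, High → -7; maximin = -5.
Column maxima: Left → 5, Right → -5; minimax = -5.
Since maximin = minimax = -5, there is a saddle point and the value is -5.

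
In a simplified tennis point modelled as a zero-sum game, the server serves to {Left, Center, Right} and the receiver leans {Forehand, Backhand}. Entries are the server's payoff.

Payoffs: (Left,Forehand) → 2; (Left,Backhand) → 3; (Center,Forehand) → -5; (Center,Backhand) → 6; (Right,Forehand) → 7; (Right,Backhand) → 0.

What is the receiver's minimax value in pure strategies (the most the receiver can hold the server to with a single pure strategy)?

Column maxima: Forehand → 7, Backhand → 6.
The smallest of these is 6.

6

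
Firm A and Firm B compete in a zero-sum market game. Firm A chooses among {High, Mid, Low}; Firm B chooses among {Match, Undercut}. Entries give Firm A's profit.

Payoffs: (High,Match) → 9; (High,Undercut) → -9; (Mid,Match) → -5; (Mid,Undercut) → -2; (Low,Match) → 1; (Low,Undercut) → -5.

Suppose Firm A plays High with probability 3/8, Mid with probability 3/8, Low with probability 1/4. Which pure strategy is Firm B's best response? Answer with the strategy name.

Undercut

If Firm B plays Match, Firm A's expected payoff is (3/8)·9 + (3/8)·(-5) + (1/4)·1 = 7/4.
If Firm B plays Undercut, Firm A's expected payoff is (3/8)·(-9) + (3/8)·(-2) + (1/4)·(-5) = -43/8.
Firm B minimizes Firm A's payoff; the smallest is -43/8, so the best response is Undercut.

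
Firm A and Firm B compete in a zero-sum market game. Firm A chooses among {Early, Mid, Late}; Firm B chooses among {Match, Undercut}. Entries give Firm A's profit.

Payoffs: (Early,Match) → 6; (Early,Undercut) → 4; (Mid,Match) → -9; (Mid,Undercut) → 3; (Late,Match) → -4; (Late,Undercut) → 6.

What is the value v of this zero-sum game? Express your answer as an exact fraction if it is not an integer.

13/3

Row minima: Early → 4, Mid → -9, Late → -4; maximin = 4.
Column maxima: Match → 6, Undercut → 6; minimax = 6.
4 ≠ 6, so there is no saddle point; optimal play is mixed.
Mid is strictly dominated by Early, so Firm A never plays it.
On the remaining 2×2 (Early, Late vs Match, Undercut):
Let Firm A play Early with probability p. Expected payoff against Match: 6p + (-4)(1−p) = 10p − 4; against Undercut: 4p + 6(1−p) = −2p + 6.
Setting these equal: 10p − 4 = −2p + 6 ⇒ 12p = 10 ⇒ p = 5/6, and the value is (10)·(5/6) − 4 = 13/3.
For Firm B: with q = P(Match), equating Early's and Late's payoffs gives 2q + 4 = −10q + 6 ⇒ q = 1/6.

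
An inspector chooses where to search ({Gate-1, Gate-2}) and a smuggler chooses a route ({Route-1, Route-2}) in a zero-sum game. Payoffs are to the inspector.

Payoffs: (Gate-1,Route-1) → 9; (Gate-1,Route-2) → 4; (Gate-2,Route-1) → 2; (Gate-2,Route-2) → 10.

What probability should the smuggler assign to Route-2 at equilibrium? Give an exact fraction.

Row minima: Gate-1 → 4, Gate-2 → 2; maximin = 4.
Column maxima: Route-1 → 9, Route-2 → 10; minimax = 9.
4 ≠ 9, so there is no saddle point; optimal play is mixed.
Let the inspector play Gate-1 with probability p. Expected payoff against Route-1: 9p + 2(1−p) = 7p + 2; against Route-2: 4p + 10(1−p) = −6p + 10.
Setting these equal: 7p + 2 = −6p + 10 ⇒ 13p = 8 ⇒ p = 8/13, and the value is (7)·(8/13) + 2 = 82/13.
For the smuggler: with q = P(Route-1), equating Gate-1's and Gate-2's payoffs gives 5q + 4 = −8q + 10 ⇒ q = 6/13.

7/13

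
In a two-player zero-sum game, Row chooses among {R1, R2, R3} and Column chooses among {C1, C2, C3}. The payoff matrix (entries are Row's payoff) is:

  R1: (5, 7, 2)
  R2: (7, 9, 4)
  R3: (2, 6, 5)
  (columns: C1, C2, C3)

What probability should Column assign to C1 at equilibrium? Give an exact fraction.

1/6

Row minima: R1 → 2, R2 → 4, R3 → 2; maximin = 4.
Column maxima: C1 → 7, C2 → 9, C3 → 5; minimax = 5.
4 ≠ 5, so there is no saddle point; optimal play is mixed.
R1 is strictly dominated by R2, so Row never plays it.
C2 is strictly dominated by C1 (it gives Row strictly more in every row), so Column never plays it.
On the remaining 2×2 (R2, R3 vs C1, C3):
Let Row play R2 with probability p. Expected payoff against C1: 7p + 2(1−p) = 5p + 2; against C3: 4p + 5(1−p) = −p + 5.
Setting these equal: 5p + 2 = −p + 5 ⇒ 6p = 3 ⇒ p = 1/2, and the value is (5)·(1/2) + 2 = 9/2.
For Column: with q = P(C1), equating R2's and R3's payoffs gives 3q + 4 = −3q + 5 ⇒ q = 1/6.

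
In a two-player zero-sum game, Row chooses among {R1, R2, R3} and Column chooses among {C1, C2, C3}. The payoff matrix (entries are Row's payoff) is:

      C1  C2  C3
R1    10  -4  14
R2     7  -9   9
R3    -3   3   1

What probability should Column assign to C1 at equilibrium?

Row minima: R1 → -4, R2 → -9, R3 → -3; maximin = -3.
Column maxima: C1 → 10, C2 → 3, C3 → 14; minimax = 3.
-3 ≠ 3, so there is no saddle point; optimal play is mixed.
R2 is strictly dominated by R1, so Row never plays it.
C3 is strictly dominated by C1 (it gives Row strictly more in every row), so Column never plays it.
On the remaining 2×2 (R1, R3 vs C1, C2):
Let Row play R1 with probability p. Expected payoff against C1: 10p + (-3)(1−p) = 13p − 3; against C2: (-4)p + 3(1−p) = −7p + 3.
Setting these equal: 13p − 3 = −7p + 3 ⇒ 20p = 6 ⇒ p = 3/10, and the value is (13)·(3/10) − 3 = 9/10.
For Column: with q = P(C1), equating R1's and R3's payoffs gives 14q − 4 = −6q + 3 ⇒ q = 7/20.

7/20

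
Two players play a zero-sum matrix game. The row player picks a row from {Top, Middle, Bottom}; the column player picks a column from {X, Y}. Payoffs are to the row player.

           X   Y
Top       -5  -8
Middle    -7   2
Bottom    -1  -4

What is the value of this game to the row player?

-5/2

Row minima: Top → -8, Middle → -7, Bottom → -4; maximin = -4.
Column maxima: X → -1, Y → 2; minimax = -1.
-4 ≠ -1, so there is no saddle point; optimal play is mixed.
Top is strictly dominated by Bottom, so the row player never plays it.
On the remaining 2×2 (Middle, Bottom vs X, Y):
Let the row player play Middle with probability p. Expected payoff against X: (-7)p + (-1)(1−p) = −6p − 1; against Y: 2p + (-4)(1−p) = 6p − 4.
Setting these equal: −6p − 1 = 6p − 4 ⇒ −12p = -3 ⇒ p = 1/4, and the value is (-6)·(1/4) − 1 = -5/2.
For the column player: with q = P(X), equating Middle's and Bottom's payoffs gives −9q + 2 = 3q − 4 ⇒ q = 1/2.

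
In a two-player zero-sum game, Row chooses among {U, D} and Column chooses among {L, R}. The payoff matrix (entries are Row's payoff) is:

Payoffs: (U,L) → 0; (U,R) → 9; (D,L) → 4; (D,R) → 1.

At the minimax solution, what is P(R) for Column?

1/3

Row minima: U → 0, D → 1; maximin = 1.
Column maxima: L → 4, R → 9; minimax = 4.
1 ≠ 4, so there is no saddle point; optimal play is mixed.
Let Row play U with probability p. Expected payoff against L: 0p + 4(1−p) = −4p + 4; against R: 9p + 1(1−p) = 8p + 1.
Setting these equal: −4p + 4 = 8p + 1 ⇒ −12p = -3 ⇒ p = 1/4, and the value is (-4)·(1/4) + 4 = 3.
For Column: with q = P(L), equating U's and D's payoffs gives −9q + 9 = 3q + 1 ⇒ q = 2/3.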